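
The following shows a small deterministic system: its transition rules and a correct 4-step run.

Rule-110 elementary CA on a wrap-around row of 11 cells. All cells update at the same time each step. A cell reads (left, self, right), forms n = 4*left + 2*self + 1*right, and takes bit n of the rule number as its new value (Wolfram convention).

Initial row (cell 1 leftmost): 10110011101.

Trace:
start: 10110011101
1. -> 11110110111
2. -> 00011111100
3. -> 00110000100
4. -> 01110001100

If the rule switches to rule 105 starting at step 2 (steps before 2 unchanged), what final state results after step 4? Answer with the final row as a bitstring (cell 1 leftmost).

01100110011

(re-executing steps 2..4 under rule 105; state before step 2: 11110110111)
2. -> 00011111100
3. -> 11010000101
4. -> 01100110011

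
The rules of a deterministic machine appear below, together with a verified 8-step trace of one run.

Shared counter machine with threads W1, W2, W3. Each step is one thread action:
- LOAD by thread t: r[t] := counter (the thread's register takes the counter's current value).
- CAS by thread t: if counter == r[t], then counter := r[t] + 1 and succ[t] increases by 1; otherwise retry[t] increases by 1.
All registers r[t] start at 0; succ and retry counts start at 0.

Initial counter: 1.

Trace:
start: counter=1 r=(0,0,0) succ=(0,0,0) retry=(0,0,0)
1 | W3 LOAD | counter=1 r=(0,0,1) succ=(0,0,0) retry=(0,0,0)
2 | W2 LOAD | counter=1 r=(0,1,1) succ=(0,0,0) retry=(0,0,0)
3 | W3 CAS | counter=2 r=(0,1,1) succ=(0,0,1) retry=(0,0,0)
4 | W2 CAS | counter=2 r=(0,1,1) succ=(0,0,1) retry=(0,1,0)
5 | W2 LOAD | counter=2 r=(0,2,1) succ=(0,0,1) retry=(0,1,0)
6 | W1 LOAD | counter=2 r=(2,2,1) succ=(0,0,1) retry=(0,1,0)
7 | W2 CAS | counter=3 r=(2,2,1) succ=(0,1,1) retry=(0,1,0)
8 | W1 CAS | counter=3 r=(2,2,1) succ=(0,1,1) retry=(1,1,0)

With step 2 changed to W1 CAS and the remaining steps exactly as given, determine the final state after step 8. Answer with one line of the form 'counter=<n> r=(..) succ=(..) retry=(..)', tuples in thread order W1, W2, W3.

(re-executing from step 2 with the substitution; state before step 2: counter=1 r=(0,0,1) succ=(0,0,0) retry=(0,0,0))
2 | W1 CAS | counter=1 r=(0,0,1) succ=(0,0,0) retry=(1,0,0)
3 | W3 CAS | counter=2 r=(0,0,1) succ=(0,0,1) retry=(1,0,0)
4 | W2 CAS | counter=2 r=(0,0,1) succ=(0,0,1) retry=(1,1,0)
5 | W2 LOAD | counter=2 r=(0,2,1) succ=(0,0,1) retry=(1,1,0)
6 | W1 LOAD | counter=2 r=(2,2,1) succ=(0,0,1) retry=(1,1,0)
7 | W2 CAS | counter=3 r=(2,2,1) succ=(0,1,1) retry=(1,1,0)
8 | W1 CAS | counter=3 r=(2,2,1) succ=(0,1,1) retry=(2,1,0)

counter=3 r=(2,2,1) succ=(0,1,1) retry=(2,1,0)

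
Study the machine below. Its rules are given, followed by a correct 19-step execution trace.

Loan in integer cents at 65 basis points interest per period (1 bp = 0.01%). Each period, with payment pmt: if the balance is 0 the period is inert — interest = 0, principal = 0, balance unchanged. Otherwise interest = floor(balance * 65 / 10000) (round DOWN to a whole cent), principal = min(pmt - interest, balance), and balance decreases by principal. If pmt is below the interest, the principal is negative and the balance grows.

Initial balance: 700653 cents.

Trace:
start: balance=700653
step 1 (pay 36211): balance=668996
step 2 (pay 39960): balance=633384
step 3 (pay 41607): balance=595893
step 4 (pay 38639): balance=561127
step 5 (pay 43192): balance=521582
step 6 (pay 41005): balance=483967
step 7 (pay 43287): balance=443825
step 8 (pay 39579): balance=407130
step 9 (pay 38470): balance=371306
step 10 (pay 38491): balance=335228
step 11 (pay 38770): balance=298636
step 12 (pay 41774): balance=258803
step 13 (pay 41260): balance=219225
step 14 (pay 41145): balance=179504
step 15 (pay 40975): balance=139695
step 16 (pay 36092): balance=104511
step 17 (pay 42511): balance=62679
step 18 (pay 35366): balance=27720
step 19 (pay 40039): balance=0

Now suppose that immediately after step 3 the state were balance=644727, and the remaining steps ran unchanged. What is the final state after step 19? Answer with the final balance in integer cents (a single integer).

state after step 3 := balance=644727
step 4 (pay 38639): balance=610278
step 5 (pay 43192): balance=571052
step 6 (pay 41005): balance=533758
step 7 (pay 43287): balance=493940
step 8 (pay 39579): balance=457571
step 9 (pay 38470): balance=422075
step 10 (pay 38491): balance=386327
step 11 (pay 38770): balance=350068
step 12 (pay 41774): balance=310569
step 13 (pay 41260): balance=271327
step 14 (pay 41145): balance=231945
step 15 (pay 40975): balance=192477
step 16 (pay 36092): balance=157636
step 17 (pay 42511): balance=116149
step 18 (pay 35366): balance=81537
step 19 (pay 40039): balance=42027

42027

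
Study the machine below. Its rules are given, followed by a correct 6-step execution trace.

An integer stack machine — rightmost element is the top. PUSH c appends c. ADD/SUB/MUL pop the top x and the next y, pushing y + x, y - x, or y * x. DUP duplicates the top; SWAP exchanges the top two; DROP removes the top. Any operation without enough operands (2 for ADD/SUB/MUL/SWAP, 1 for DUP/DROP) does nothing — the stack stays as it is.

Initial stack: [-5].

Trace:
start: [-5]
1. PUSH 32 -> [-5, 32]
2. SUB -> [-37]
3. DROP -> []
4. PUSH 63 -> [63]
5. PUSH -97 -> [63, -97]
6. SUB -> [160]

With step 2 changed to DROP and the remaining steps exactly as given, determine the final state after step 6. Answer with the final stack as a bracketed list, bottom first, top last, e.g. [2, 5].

[160]

(re-executing from step 2 with the substitution; state before step 2: [-5, 32])
2. DROP -> [-5]
3. DROP -> []
4. PUSH 63 -> [63]
5. PUSH -97 -> [63, -97]
6. SUB -> [160]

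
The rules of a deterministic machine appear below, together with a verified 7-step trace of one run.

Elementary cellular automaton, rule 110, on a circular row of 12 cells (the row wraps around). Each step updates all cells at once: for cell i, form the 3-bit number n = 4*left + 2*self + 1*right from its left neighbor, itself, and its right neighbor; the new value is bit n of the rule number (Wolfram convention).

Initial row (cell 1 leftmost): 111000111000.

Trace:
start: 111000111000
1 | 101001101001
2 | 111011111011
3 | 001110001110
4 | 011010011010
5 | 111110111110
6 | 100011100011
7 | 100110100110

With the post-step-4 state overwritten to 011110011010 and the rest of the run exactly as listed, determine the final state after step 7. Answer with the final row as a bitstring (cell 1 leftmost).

011100100110

state after step 4 := 011110011010
5 | 110010111110
6 | 110111100011
7 | 011100100110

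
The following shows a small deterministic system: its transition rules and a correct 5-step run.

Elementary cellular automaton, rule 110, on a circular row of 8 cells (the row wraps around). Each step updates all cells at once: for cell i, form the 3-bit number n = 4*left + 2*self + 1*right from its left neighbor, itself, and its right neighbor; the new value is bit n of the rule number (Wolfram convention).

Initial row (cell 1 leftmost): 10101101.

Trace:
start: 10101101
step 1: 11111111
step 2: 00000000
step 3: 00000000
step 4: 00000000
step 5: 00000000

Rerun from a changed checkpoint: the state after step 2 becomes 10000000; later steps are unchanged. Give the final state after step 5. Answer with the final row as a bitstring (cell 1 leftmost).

10000110

state after step 2 := 10000000
step 3: 10000001
step 4: 10000011
step 5: 10000110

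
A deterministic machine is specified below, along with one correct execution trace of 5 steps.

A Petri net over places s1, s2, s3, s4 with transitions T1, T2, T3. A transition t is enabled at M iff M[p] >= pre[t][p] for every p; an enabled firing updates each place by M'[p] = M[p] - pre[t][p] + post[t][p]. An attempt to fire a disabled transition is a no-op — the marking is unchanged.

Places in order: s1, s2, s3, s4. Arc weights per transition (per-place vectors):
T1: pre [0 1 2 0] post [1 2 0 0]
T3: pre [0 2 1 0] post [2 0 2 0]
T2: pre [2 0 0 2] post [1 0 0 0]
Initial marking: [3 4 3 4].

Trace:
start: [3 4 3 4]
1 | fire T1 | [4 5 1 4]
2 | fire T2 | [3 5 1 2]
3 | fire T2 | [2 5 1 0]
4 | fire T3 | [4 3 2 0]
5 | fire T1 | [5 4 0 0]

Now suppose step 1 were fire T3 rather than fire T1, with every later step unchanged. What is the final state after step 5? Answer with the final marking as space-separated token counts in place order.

5 0 5 0

(re-executing from step 1 with the substitution; state before step 1: [3 4 3 4])
1 | fire T3 | [5 2 4 4]
2 | fire T2 | [4 2 4 2]
3 | fire T2 | [3 2 4 0]
4 | fire T3 | [5 0 5 0]
5 | fire T1 | [5 0 5 0]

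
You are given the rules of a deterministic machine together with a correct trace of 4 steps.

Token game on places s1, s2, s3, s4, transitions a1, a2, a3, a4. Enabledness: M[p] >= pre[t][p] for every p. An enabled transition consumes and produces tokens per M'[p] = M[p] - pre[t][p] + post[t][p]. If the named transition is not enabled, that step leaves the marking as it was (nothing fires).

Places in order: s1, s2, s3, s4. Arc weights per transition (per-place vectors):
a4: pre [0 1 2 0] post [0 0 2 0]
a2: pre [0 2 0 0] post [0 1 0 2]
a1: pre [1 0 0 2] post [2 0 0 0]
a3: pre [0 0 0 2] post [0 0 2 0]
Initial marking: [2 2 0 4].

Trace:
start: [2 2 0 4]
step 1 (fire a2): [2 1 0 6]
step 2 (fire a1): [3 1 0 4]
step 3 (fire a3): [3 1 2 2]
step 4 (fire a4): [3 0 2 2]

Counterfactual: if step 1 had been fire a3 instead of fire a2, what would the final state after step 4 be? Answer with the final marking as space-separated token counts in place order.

3 1 2 0

(re-executing from step 1 with the substitution; state before step 1: [2 2 0 4])
step 1 (fire a3): [2 2 2 2]
step 2 (fire a1): [3 2 2 0]
step 3 (fire a3): [3 2 2 0]
step 4 (fire a4): [3 1 2 0]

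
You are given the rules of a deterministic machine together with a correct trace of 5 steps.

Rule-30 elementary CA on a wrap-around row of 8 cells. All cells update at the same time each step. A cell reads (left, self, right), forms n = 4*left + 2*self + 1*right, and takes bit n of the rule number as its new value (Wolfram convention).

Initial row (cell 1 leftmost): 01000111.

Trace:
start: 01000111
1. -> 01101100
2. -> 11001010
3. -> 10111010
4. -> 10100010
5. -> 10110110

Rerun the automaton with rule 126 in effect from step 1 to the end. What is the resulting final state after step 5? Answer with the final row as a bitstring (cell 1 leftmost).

11111111

(re-executing steps 1..5 under rule 126; state before step 1: 01000111)
1. -> 11101101
2. -> 00111111
3. -> 11100001
4. -> 00110011
5. -> 11111111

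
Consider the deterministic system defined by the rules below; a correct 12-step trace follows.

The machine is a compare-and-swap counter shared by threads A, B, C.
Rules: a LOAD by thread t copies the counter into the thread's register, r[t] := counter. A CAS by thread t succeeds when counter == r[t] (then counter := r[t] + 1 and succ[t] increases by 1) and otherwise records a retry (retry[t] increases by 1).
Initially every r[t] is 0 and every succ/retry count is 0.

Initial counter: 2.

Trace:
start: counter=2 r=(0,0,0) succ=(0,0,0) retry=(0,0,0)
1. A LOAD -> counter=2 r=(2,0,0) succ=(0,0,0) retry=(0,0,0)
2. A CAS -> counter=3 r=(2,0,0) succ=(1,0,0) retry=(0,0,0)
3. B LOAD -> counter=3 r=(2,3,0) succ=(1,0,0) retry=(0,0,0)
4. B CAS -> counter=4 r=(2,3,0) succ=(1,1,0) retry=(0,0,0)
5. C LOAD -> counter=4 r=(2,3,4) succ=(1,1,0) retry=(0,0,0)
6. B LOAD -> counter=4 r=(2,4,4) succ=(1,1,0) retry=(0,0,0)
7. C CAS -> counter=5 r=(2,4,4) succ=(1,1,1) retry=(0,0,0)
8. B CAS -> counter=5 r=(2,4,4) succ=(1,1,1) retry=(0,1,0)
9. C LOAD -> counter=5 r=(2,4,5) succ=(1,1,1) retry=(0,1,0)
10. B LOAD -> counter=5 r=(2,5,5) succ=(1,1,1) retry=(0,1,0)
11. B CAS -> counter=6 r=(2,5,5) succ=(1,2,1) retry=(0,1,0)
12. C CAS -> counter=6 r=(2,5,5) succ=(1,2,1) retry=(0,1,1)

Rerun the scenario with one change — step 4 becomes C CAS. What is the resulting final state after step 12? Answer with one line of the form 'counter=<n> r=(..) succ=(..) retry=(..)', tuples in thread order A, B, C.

(re-executing from step 4 with the substitution; state before step 4: counter=3 r=(2,3,0) succ=(1,0,0) retry=(0,0,0))
4. C CAS -> counter=3 r=(2,3,0) succ=(1,0,0) retry=(0,0,1)
5. C LOAD -> counter=3 r=(2,3,3) succ=(1,0,0) retry=(0,0,1)
6. B LOAD -> counter=3 r=(2,3,3) succ=(1,0,0) retry=(0,0,1)
7. C CAS -> counter=4 r=(2,3,3) succ=(1,0,1) retry=(0,0,1)
8. B CAS -> counter=4 r=(2,3,3) succ=(1,0,1) retry=(0,1,1)
9. C LOAD -> counter=4 r=(2,3,4) succ=(1,0,1) retry=(0,1,1)
10. B LOAD -> counter=4 r=(2,4,4) succ=(1,0,1) retry=(0,1,1)
11. B CAS -> counter=5 r=(2,4,4) succ=(1,1,1) retry=(0,1,1)
12. C CAS -> counter=5 r=(2,4,4) succ=(1,1,1) retry=(0,1,2)

counter=5 r=(2,4,4) succ=(1,1,1) retry=(0,1,2)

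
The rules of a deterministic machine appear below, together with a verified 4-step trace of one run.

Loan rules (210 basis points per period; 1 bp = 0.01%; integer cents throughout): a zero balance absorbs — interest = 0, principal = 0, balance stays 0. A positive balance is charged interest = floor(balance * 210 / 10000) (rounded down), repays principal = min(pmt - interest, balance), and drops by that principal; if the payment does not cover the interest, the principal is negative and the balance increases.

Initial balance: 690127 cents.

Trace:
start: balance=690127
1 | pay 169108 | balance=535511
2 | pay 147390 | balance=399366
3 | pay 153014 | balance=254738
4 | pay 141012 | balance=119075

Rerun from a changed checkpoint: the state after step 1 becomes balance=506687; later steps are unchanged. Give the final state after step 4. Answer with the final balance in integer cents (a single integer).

88397

state after step 1 := balance=506687
2 | pay 147390 | balance=369937
3 | pay 153014 | balance=224691
4 | pay 141012 | balance=88397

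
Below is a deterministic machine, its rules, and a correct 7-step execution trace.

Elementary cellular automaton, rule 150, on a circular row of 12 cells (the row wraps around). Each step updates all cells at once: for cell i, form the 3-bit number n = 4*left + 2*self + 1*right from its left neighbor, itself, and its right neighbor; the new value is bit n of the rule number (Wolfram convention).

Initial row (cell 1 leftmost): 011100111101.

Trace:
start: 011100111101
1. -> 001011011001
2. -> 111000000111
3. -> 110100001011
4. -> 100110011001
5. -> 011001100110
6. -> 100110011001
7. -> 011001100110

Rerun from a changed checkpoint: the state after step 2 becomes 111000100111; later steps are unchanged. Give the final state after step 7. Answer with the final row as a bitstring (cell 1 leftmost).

state after step 2 := 111000100111
3. -> 110101111011
4. -> 100100110001
5. -> 011111001010
6. -> 101110111011
7. -> 000100010001

000100010001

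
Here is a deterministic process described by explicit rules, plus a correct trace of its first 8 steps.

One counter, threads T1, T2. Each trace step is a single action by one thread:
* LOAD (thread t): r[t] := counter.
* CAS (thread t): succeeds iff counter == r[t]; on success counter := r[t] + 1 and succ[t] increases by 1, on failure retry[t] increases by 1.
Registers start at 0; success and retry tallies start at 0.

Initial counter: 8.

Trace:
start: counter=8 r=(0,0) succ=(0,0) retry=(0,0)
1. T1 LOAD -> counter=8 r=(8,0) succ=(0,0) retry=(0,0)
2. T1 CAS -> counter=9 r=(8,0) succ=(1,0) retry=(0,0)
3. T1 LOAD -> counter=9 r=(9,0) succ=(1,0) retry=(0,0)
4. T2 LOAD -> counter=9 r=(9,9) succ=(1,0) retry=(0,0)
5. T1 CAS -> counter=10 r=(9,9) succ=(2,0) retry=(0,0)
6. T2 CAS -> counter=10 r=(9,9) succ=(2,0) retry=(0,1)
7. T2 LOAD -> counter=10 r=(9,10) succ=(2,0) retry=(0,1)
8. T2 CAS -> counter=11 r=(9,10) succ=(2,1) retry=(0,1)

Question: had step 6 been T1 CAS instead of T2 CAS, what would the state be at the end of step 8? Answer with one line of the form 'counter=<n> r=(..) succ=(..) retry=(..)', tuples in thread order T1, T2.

(re-executing from step 6 with the substitution; state before step 6: counter=10 r=(9,9) succ=(2,0) retry=(0,0))
6. T1 CAS -> counter=10 r=(9,9) succ=(2,0) retry=(1,0)
7. T2 LOAD -> counter=10 r=(9,10) succ=(2,0) retry=(1,0)
8. T2 CAS -> counter=11 r=(9,10) succ=(2,1) retry=(1,0)

counter=11 r=(9,10) succ=(2,1) retry=(1,0)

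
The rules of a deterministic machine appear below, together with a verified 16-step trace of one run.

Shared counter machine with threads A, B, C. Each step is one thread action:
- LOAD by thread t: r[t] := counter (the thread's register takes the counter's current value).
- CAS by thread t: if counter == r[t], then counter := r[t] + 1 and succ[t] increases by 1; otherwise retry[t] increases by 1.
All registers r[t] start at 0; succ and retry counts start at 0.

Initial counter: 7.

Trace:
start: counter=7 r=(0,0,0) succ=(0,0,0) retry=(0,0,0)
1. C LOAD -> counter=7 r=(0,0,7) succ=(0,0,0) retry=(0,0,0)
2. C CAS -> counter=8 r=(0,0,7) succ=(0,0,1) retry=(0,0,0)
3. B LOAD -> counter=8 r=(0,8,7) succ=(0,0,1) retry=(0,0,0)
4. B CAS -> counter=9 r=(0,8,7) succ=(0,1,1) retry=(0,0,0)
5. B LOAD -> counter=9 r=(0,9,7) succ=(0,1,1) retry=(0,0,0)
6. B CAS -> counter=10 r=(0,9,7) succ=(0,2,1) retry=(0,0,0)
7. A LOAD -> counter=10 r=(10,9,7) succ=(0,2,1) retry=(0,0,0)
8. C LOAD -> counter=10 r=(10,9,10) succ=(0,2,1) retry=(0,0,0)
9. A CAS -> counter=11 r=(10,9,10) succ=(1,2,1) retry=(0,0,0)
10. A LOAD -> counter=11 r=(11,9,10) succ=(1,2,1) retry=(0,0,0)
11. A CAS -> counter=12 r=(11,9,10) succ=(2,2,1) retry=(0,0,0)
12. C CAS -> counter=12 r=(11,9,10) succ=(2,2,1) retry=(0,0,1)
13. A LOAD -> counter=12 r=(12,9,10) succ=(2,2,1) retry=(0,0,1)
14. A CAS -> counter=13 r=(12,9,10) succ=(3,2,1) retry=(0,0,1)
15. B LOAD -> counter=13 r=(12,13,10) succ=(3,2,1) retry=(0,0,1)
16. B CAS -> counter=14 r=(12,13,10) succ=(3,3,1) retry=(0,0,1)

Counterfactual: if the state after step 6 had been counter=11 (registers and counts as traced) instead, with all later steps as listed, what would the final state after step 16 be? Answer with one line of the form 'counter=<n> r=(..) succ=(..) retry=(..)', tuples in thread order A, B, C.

counter=15 r=(13,14,11) succ=(3,3,1) retry=(0,0,1)

state after step 6 := counter=11 r=(0,9,7) succ=(0,2,1) retry=(0,0,0)
7. A LOAD -> counter=11 r=(11,9,7) succ=(0,2,1) retry=(0,0,0)
8. C LOAD -> counter=11 r=(11,9,11) succ=(0,2,1) retry=(0,0,0)
9. A CAS -> counter=12 r=(11,9,11) succ=(1,2,1) retry=(0,0,0)
10. A LOAD -> counter=12 r=(12,9,11) succ=(1,2,1) retry=(0,0,0)
11. A CAS -> counter=13 r=(12,9,11) succ=(2,2,1) retry=(0,0,0)
12. C CAS -> counter=13 r=(12,9,11) succ=(2,2,1) retry=(0,0,1)
13. A LOAD -> counter=13 r=(13,9,11) succ=(2,2,1) retry=(0,0,1)
14. A CAS -> counter=14 r=(13,9,11) succ=(3,2,1) retry=(0,0,1)
15. B LOAD -> counter=14 r=(13,14,11) succ=(3,2,1) retry=(0,0,1)
16. B CAS -> counter=15 r=(13,14,11) succ=(3,3,1) retry=(0,0,1)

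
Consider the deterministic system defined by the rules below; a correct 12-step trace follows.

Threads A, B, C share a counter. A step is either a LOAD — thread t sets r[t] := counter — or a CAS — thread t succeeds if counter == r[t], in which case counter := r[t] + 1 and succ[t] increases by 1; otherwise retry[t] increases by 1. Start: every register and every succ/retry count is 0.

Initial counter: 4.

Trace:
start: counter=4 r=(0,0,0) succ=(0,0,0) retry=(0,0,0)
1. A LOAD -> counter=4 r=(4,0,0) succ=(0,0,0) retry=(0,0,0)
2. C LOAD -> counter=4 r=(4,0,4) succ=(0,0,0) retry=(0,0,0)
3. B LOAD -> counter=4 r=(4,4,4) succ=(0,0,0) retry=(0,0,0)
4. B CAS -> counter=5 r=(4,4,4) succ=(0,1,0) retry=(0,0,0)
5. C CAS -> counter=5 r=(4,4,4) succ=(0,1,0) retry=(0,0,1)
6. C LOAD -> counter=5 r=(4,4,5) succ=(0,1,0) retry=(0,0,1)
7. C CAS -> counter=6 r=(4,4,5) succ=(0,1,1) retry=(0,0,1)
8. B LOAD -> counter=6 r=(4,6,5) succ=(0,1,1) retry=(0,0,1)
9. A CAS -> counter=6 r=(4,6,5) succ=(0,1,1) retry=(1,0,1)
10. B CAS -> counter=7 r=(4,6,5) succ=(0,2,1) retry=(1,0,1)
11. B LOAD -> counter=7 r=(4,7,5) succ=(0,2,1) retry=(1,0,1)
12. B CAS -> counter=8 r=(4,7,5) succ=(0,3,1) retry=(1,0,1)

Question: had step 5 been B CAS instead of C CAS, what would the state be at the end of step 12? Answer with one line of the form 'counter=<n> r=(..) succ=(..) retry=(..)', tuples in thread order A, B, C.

counter=8 r=(4,7,5) succ=(0,3,1) retry=(1,1,0)

(re-executing from step 5 with the substitution; state before step 5: counter=5 r=(4,4,4) succ=(0,1,0) retry=(0,0,0))
5. B CAS -> counter=5 r=(4,4,4) succ=(0,1,0) retry=(0,1,0)
6. C LOAD -> counter=5 r=(4,4,5) succ=(0,1,0) retry=(0,1,0)
7. C CAS -> counter=6 r=(4,4,5) succ=(0,1,1) retry=(0,1,0)
8. B LOAD -> counter=6 r=(4,6,5) succ=(0,1,1) retry=(0,1,0)
9. A CAS -> counter=6 r=(4,6,5) succ=(0,1,1) retry=(1,1,0)
10. B CAS -> counter=7 r=(4,6,5) succ=(0,2,1) retry=(1,1,0)
11. B LOAD -> counter=7 r=(4,7,5) succ=(0,2,1) retry=(1,1,0)
12. B CAS -> counter=8 r=(4,7,5) succ=(0,3,1) retry=(1,1,0)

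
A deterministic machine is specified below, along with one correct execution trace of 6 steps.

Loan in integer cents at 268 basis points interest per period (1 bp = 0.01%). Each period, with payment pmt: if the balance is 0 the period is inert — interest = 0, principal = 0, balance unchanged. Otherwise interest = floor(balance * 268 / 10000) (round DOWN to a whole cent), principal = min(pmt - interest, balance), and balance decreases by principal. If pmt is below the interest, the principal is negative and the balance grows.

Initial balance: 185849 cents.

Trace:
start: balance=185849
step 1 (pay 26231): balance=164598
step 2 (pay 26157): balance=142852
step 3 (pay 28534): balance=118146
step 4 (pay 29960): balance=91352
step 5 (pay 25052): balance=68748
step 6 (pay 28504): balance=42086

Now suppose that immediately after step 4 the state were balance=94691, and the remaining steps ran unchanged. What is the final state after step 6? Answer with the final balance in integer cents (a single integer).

45606

state after step 4 := balance=94691
step 5 (pay 25052): balance=72176
step 6 (pay 28504): balance=45606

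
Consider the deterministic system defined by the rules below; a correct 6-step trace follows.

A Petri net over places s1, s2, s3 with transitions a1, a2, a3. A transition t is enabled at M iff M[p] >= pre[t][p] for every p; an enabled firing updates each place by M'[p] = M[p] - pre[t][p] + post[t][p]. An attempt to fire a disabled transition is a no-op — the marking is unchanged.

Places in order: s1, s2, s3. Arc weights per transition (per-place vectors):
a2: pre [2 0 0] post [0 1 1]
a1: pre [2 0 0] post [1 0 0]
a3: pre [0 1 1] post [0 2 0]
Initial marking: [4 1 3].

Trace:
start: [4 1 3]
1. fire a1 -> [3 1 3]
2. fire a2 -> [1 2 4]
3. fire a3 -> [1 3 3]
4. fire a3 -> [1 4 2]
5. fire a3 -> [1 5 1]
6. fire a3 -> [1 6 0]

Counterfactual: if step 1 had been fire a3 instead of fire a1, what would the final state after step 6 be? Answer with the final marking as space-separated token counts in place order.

2 6 0

(re-executing from step 1 with the substitution; state before step 1: [4 1 3])
1. fire a3 -> [4 2 2]
2. fire a2 -> [2 3 3]
3. fire a3 -> [2 4 2]
4. fire a3 -> [2 5 1]
5. fire a3 -> [2 6 0]
6. fire a3 -> [2 6 0]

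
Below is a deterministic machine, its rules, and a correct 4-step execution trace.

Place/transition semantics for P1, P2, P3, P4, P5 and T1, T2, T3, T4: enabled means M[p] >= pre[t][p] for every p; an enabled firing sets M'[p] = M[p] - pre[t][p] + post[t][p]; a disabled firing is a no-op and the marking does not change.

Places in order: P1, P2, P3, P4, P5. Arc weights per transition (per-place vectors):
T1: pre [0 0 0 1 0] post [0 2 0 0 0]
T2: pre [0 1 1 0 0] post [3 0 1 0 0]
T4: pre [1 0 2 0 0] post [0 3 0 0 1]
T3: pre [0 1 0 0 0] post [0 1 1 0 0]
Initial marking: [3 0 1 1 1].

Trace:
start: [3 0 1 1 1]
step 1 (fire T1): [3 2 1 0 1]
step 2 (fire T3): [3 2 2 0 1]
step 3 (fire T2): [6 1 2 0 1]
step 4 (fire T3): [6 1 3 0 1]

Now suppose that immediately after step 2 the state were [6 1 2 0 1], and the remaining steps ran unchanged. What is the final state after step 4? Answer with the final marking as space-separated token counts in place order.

9 0 2 0 1

state after step 2 := [6 1 2 0 1]
step 3 (fire T2): [9 0 2 0 1]
step 4 (fire T3): [9 0 2 0 1]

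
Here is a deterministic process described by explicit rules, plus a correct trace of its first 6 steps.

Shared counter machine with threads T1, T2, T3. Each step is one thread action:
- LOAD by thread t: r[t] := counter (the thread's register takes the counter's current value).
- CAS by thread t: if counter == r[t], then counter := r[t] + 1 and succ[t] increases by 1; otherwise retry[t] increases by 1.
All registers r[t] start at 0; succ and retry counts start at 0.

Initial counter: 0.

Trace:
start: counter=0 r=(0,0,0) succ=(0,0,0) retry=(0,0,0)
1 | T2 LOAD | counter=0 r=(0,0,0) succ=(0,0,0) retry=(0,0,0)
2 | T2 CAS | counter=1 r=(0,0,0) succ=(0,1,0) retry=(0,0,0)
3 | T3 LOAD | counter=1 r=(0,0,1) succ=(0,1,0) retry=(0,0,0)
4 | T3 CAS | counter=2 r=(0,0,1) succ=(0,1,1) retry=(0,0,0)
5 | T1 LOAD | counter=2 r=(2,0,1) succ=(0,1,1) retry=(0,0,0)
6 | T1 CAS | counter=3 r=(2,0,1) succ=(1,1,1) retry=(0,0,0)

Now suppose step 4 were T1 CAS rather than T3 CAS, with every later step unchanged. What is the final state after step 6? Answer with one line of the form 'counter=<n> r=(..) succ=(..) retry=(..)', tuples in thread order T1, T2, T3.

(re-executing from step 4 with the substitution; state before step 4: counter=1 r=(0,0,1) succ=(0,1,0) retry=(0,0,0))
4 | T1 CAS | counter=1 r=(0,0,1) succ=(0,1,0) retry=(1,0,0)
5 | T1 LOAD | counter=1 r=(1,0,1) succ=(0,1,0) retry=(1,0,0)
6 | T1 CAS | counter=2 r=(1,0,1) succ=(1,1,0) retry=(1,0,0)

counter=2 r=(1,0,1) succ=(1,1,0) retry=(1,0,0)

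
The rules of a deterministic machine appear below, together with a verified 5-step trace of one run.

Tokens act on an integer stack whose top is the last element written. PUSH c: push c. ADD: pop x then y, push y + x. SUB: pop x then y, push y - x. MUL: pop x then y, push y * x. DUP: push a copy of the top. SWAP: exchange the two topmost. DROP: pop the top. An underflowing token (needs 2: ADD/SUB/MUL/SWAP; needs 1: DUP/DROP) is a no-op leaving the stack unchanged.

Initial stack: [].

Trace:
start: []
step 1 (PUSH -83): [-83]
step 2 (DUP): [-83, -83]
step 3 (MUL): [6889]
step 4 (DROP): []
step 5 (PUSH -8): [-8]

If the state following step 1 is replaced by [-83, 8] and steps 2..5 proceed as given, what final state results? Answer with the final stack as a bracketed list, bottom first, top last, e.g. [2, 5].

state after step 1 := [-83, 8]
step 2 (DUP): [-83, 8, 8]
step 3 (MUL): [-83, 64]
step 4 (DROP): [-83]
step 5 (PUSH -8): [-83, -8]

[-83, -8]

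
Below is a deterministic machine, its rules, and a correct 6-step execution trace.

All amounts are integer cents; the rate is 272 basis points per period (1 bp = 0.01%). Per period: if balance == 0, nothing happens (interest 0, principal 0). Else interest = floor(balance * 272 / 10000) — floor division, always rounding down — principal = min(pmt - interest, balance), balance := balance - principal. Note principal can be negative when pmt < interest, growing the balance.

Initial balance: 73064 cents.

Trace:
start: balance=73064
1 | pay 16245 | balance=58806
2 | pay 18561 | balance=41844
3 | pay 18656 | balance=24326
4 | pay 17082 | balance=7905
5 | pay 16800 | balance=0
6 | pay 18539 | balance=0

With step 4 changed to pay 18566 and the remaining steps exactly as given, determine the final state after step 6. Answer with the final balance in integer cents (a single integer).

0

(re-executing from step 4 with the substitution; state before step 4: balance=24326)
4 | pay 18566 | balance=6421
5 | pay 16800 | balance=0
6 | pay 18539 | balance=0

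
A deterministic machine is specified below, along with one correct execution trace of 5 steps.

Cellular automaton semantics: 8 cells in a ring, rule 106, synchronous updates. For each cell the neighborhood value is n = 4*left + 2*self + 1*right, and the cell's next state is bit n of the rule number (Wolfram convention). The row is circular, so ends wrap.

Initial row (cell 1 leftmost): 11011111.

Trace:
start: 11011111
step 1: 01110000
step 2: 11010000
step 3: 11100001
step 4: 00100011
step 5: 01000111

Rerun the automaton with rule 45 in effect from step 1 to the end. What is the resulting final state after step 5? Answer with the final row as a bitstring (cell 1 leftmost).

(re-executing steps 1..5 under rule 45; state before step 1: 11011111)
step 1: 00110000
step 2: 10100111
step 3: 01100100
step 4: 01000101
step 5: 11010111

11010111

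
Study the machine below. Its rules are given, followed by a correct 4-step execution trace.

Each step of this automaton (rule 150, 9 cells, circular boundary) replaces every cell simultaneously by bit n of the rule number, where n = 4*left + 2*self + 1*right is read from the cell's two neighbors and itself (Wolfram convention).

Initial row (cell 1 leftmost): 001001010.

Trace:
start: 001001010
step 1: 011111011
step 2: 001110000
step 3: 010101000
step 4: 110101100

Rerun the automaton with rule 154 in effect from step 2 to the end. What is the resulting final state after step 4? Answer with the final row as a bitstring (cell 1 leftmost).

(re-executing steps 2..4 under rule 154; state before step 2: 011111011)
step 2: 011110010
step 3: 111101101
step 4: 111001001

111001001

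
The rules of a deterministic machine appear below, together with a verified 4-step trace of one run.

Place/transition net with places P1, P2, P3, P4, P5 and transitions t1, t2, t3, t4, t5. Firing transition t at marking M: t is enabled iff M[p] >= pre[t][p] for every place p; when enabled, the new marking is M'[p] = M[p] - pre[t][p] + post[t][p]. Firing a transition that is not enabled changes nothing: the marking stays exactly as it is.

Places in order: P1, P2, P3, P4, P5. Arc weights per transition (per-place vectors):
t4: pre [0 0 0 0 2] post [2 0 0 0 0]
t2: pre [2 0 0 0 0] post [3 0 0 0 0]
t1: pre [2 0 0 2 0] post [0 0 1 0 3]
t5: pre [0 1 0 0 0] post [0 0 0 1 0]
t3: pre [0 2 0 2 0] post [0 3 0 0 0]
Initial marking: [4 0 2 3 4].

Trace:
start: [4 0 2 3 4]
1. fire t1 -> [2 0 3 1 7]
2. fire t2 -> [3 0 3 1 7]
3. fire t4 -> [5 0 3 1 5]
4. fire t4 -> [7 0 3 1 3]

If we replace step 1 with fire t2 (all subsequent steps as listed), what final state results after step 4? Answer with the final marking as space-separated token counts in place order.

(re-executing from step 1 with the substitution; state before step 1: [4 0 2 3 4])
1. fire t2 -> [5 0 2 3 4]
2. fire t2 -> [6 0 2 3 4]
3. fire t4 -> [8 0 2 3 2]
4. fire t4 -> [10 0 2 3 0]

10 0 2 3 0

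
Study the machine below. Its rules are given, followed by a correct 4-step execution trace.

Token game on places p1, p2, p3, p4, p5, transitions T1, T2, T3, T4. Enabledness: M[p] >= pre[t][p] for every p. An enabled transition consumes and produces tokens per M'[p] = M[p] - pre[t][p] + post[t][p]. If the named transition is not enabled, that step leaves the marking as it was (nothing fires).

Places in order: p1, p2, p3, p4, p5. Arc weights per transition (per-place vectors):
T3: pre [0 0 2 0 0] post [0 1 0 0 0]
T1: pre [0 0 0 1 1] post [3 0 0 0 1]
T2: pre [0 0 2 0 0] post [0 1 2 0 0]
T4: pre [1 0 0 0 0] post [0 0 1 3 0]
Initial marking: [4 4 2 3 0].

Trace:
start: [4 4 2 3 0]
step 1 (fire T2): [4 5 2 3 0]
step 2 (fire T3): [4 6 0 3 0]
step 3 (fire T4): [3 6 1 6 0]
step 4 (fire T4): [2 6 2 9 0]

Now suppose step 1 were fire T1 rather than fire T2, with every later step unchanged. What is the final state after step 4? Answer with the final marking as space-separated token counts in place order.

(re-executing from step 1 with the substitution; state before step 1: [4 4 2 3 0])
step 1 (fire T1): [4 4 2 3 0]
step 2 (fire T3): [4 5 0 3 0]
step 3 (fire T4): [3 5 1 6 0]
step 4 (fire T4): [2 5 2 9 0]

2 5 2 9 0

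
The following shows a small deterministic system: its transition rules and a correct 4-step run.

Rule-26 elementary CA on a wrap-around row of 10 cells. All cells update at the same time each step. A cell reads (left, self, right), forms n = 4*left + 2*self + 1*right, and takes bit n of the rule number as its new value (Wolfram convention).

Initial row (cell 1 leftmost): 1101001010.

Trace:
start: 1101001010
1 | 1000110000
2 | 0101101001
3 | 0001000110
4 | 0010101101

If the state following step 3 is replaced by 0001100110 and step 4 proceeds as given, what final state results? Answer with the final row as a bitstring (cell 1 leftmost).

0011011101

state after step 3 := 0001100110
4 | 0011011101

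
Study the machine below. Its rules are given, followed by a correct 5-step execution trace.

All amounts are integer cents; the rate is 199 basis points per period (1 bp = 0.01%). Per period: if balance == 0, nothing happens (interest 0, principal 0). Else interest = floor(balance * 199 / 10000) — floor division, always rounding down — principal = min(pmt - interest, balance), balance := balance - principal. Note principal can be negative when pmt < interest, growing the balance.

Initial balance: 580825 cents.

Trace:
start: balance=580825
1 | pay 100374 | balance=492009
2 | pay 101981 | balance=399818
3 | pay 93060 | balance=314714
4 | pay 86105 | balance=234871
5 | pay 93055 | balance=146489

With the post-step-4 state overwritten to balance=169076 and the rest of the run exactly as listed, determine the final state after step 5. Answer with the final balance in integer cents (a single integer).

79385

state after step 4 := balance=169076
5 | pay 93055 | balance=79385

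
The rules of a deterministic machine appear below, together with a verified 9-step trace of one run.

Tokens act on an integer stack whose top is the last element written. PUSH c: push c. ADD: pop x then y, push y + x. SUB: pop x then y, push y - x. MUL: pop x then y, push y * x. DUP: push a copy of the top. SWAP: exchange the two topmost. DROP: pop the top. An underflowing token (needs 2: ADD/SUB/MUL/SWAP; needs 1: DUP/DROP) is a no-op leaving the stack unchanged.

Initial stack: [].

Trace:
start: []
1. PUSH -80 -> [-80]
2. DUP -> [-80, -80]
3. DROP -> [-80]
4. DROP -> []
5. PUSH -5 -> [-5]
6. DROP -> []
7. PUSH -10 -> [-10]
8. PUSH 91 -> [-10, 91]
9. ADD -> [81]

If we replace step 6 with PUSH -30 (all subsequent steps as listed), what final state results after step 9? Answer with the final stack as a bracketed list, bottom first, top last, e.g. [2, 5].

[-5, -30, 81]

(re-executing from step 6 with the substitution; state before step 6: [-5])
6. PUSH -30 -> [-5, -30]
7. PUSH -10 -> [-5, -30, -10]
8. PUSH 91 -> [-5, -30, -10, 91]
9. ADD -> [-5, -30, 81]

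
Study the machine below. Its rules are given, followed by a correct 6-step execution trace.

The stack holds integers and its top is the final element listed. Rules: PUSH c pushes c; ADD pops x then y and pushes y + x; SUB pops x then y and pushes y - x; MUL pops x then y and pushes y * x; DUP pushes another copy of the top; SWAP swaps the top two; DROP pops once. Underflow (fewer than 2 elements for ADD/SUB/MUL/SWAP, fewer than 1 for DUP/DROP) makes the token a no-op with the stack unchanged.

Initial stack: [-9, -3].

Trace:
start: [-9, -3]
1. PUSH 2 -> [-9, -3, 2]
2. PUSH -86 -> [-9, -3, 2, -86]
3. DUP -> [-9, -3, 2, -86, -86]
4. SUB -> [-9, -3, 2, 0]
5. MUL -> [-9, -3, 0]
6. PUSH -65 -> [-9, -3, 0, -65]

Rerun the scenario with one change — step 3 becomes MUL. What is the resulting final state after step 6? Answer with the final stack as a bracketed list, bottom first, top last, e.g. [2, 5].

[-1521, -65]

(re-executing from step 3 with the substitution; state before step 3: [-9, -3, 2, -86])
3. MUL -> [-9, -3, -172]
4. SUB -> [-9, 169]
5. MUL -> [-1521]
6. PUSH -65 -> [-1521, -65]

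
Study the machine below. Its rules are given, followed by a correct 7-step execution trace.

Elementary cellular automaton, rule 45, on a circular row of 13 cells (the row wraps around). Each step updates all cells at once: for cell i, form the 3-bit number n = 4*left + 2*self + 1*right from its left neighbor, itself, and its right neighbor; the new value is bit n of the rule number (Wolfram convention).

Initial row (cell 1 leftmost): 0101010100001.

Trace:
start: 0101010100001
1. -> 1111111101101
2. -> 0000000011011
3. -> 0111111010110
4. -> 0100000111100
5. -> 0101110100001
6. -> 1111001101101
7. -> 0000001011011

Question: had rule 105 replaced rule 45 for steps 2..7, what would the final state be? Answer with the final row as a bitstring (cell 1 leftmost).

(re-executing steps 2..7 under rule 105; state before step 2: 1111111101101)
2. -> 0000000111111
3. -> 0111110100001
4. -> 1100011001100
5. -> 1101011001100
6. -> 1110111001100
7. -> 1011101001100

1011101001100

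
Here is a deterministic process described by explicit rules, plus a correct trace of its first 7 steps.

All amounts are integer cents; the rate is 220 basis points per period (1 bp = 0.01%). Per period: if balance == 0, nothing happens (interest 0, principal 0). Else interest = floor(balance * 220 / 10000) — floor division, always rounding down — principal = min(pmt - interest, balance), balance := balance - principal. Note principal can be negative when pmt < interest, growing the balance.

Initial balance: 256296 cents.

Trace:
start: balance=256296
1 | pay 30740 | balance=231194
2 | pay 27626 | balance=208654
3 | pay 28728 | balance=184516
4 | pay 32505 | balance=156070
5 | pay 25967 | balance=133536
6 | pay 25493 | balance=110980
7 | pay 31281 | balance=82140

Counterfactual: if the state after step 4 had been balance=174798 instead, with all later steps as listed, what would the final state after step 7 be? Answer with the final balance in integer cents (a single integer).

state after step 4 := balance=174798
5 | pay 25967 | balance=152676
6 | pay 25493 | balance=130541
7 | pay 31281 | balance=102131

102131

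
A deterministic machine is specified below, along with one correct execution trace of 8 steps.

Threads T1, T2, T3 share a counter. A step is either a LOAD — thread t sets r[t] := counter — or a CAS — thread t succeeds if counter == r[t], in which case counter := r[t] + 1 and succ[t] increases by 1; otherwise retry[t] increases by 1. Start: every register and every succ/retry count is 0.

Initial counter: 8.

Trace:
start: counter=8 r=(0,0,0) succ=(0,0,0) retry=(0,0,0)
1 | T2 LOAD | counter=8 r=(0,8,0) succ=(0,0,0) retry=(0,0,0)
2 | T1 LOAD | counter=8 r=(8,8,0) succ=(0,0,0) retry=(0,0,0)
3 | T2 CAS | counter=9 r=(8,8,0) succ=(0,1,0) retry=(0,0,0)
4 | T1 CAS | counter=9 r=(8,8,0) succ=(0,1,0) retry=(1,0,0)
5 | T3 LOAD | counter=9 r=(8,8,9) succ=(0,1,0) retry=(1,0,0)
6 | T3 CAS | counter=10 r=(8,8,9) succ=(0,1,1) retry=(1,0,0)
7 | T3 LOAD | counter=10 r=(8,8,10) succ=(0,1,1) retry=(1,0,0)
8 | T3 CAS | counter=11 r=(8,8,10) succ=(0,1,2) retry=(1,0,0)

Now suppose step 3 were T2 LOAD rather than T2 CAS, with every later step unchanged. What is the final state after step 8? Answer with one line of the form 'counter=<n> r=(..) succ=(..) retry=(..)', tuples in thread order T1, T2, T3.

(re-executing from step 3 with the substitution; state before step 3: counter=8 r=(8,8,0) succ=(0,0,0) retry=(0,0,0))
3 | T2 LOAD | counter=8 r=(8,8,0) succ=(0,0,0) retry=(0,0,0)
4 | T1 CAS | counter=9 r=(8,8,0) succ=(1,0,0) retry=(0,0,0)
5 | T3 LOAD | counter=9 r=(8,8,9) succ=(1,0,0) retry=(0,0,0)
6 | T3 CAS | counter=10 r=(8,8,9) succ=(1,0,1) retry=(0,0,0)
7 | T3 LOAD | counter=10 r=(8,8,10) succ=(1,0,1) retry=(0,0,0)
8 | T3 CAS | counter=11 r=(8,8,10) succ=(1,0,2) retry=(0,0,0)

counter=11 r=(8,8,10) succ=(1,0,2) retry=(0,0,0)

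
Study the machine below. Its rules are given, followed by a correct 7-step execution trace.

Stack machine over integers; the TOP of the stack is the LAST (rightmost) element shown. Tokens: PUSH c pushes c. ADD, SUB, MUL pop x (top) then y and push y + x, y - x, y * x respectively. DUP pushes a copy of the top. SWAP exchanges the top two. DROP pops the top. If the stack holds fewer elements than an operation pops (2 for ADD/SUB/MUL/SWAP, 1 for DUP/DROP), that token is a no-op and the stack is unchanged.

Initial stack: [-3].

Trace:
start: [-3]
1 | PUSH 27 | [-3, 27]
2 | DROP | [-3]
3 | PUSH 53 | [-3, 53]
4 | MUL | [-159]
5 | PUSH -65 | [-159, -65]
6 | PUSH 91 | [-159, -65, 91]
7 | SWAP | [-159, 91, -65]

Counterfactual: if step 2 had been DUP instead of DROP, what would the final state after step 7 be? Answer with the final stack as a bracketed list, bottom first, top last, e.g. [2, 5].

[-3, 27, 1431, 91, -65]

(re-executing from step 2 with the substitution; state before step 2: [-3, 27])
2 | DUP | [-3, 27, 27]
3 | PUSH 53 | [-3, 27, 27, 53]
4 | MUL | [-3, 27, 1431]
5 | PUSH -65 | [-3, 27, 1431, -65]
6 | PUSH 91 | [-3, 27, 1431, -65, 91]
7 | SWAP | [-3, 27, 1431, 91, -65]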